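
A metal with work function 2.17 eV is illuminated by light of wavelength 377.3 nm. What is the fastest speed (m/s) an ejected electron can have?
6.2658e+05 m/s

First, find the maximum kinetic energy:
E_photon = hc/λ = 3.2861 eV
KE_max = E_photon - φ = 3.2861 - 2.17 = 1.1161 eV

Convert to Joules: KE_max = 1.1161 × 1.602×10⁻¹⁹ J = 1.7882e-19 J

Then use KE = ½mv² to find velocity:
v = √(2·KE/m) = √(2 × 1.7882e-19 J / 9.109e-31 kg)
v = 6.2658e+05 m/s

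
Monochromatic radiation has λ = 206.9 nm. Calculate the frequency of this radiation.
1.4490e+15 Hz

Using the wave equation: c = fλ

Solving for frequency:
f = c/λ = (3×10⁸ m/s) / (206.9×10⁻⁹ m)
f = 1.4490e+15 Hz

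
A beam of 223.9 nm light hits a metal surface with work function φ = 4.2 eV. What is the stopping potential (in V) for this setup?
1.3375 V

The stopping potential V_s satisfies: eV_s = KE_max

First, find KE_max using Einstein's equation:
E_photon = hc/λ = 5.5375 eV
KE_max = E_photon - φ = 5.5375 - 4.2 = 1.3375 eV

Since eV_s = KE_max:
V_s = KE_max/e = 1.3375 V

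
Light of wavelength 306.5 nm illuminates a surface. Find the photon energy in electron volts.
4.0452 eV

Using E = hf = hc/λ:

E = hc/λ = (6.626×10⁻³⁴ J·s)(3×10⁸ m/s) / (306.5×10⁻⁹ m)
E = 4.0452 eV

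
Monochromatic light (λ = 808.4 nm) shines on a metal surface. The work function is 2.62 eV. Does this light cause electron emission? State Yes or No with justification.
No

For photoemission, the photon energy must exceed the work function.

Photon energy: E = hc/λ = 1.5337 eV
Work function: φ = 2.62 eV

Since E_photon (1.5337 eV) < φ (2.62 eV), photoemission will NOT occur.
The threshold wavelength is λ₀ = hc/φ = 473.2 nm.
Since 808.4 nm > 473.2 nm, the photons lack sufficient energy.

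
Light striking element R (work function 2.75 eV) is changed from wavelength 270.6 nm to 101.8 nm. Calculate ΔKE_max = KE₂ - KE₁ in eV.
7.5974 eV

Using Einstein's equation: KE_max = hc/λ - φ

For λ₁ = 270.6 nm:
KE₁ = hc/λ₁ - φ = 4.5818 - 2.75 = 1.8318 eV

For λ₂ = 101.8 nm:
KE₂ = hc/λ₂ - φ = 12.1792 - 2.75 = 9.4292 eV

Change in KE:
ΔKE = KE₂ - KE₁ = 9.4292 - 1.8318 = 7.5974 eV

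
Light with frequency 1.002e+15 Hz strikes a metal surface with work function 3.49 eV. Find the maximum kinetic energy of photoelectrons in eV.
0.6539 eV

Using Einstein's photoelectric equation: KE_max = hf - φ

First, calculate the photon energy:
E_photon = hf = (6.626×10⁻³⁴ J·s)(1.002e+15 Hz)
E_photon = 4.1439 eV

Then, the maximum kinetic energy:
KE_max = E_photon - φ = 4.1439 eV - 3.49 eV = 0.6539 eV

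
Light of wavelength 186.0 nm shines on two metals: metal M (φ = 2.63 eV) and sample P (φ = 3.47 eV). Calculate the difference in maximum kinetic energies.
0.8400 eV

Using KE_max = hc/λ - φ for each metal:

Photon energy: E = hc/λ = 6.6658 eV

For metal M (φ₁ = 2.63 eV):
KE₁ = E - φ₁ = 6.6658 - 2.63 = 4.0358 eV

For sample P (φ₂ = 3.47 eV):
KE₂ = E - φ₂ = 6.6658 - 3.47 = 3.1958 eV

Difference:
ΔKE = KE₁ - KE₂ = 4.0358 - 3.1958 = 0.8400 eV

Note: The difference equals the difference in work functions: 3.47 - 2.63 = 0.84 eV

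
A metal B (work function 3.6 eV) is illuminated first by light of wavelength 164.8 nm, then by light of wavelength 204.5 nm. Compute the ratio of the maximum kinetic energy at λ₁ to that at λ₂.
1.5930

Using Einstein's equation: KE_max = hc/λ - φ

For λ₁ = 164.8 nm:
E₁ = hc/λ₁ = 7.5233 eV
KE₁ = E₁ - φ = 7.5233 - 3.6 = 3.9233 eV

For λ₂ = 204.5 nm:
E₂ = hc/λ₂ = 6.0628 eV
KE₂ = E₂ - φ = 6.0628 - 3.6 = 2.4628 eV

Ratio: KE₁/KE₂ = 3.9233/2.4628 = 1.5930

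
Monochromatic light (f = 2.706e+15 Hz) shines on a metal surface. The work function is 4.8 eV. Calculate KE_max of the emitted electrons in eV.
6.3911 eV

Using Einstein's photoelectric equation: KE_max = hf - φ

First, calculate the photon energy:
E_photon = hf = (6.626×10⁻³⁴ J·s)(2.706e+15 Hz)
E_photon = 11.1911 eV

Then, the maximum kinetic energy:
KE_max = E_photon - φ = 11.1911 eV - 4.8 eV = 6.3911 eV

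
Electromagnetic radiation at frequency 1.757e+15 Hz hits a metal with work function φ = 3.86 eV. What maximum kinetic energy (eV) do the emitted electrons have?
3.4064 eV

Using Einstein's photoelectric equation: KE_max = hf - φ

First, calculate the photon energy:
E_photon = hf = (6.626×10⁻³⁴ J·s)(1.757e+15 Hz)
E_photon = 7.2664 eV

Then, the maximum kinetic energy:
KE_max = E_photon - φ = 7.2664 eV - 3.86 eV = 3.4064 eV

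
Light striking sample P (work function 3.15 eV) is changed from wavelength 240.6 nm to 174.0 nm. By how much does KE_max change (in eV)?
1.9724 eV

Using Einstein's equation: KE_max = hc/λ - φ

For λ₁ = 240.6 nm:
KE₁ = hc/λ₁ - φ = 5.1531 - 3.15 = 2.0031 eV

For λ₂ = 174.0 nm:
KE₂ = hc/λ₂ - φ = 7.1255 - 3.15 = 3.9755 eV

Change in KE:
ΔKE = KE₂ - KE₁ = 3.9755 - 2.0031 = 1.9724 eV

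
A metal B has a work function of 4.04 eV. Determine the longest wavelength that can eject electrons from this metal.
306.89 nm

The threshold wavelength is when the photon energy equals the work function:
hc/λ₀ = φ

Solving for λ₀:
λ₀ = hc/φ = (6.626×10⁻³⁴ J·s)(3×10⁸ m/s) / (4.04 eV × 1.602×10⁻¹⁹ J/eV)
λ₀ = 306.89 nm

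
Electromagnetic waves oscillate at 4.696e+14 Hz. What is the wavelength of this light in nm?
638.40 nm

Using the wave equation: c = fλ

Solving for wavelength:
λ = c/f = (3×10⁸ m/s) / (4.696e+14 Hz)
λ = 638.40 nm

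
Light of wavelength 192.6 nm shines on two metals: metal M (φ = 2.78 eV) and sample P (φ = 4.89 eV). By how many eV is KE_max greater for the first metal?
2.1100 eV

Using KE_max = hc/λ - φ for each metal:

Photon energy: E = hc/λ = 6.4374 eV

For metal M (φ₁ = 2.78 eV):
KE₁ = E - φ₁ = 6.4374 - 2.78 = 3.6574 eV

For sample P (φ₂ = 4.89 eV):
KE₂ = E - φ₂ = 6.4374 - 4.89 = 1.5474 eV

Difference:
ΔKE = KE₁ - KE₂ = 3.6574 - 1.5474 = 2.1100 eV

Note: The difference equals the difference in work functions: 4.89 - 2.78 = 2.11 eV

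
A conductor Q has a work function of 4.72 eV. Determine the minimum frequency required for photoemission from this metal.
1.1413e+15 Hz

The threshold frequency is when the photon energy equals the work function:
hf₀ = φ

Solving for f₀:
f₀ = φ/h = (4.72 eV × 1.602×10⁻¹⁹ J/eV) / (6.626×10⁻³⁴ J·s)
f₀ = 1.1413e+15 Hz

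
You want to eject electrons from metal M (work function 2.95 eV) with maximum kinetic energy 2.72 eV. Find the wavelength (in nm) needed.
218.67 nm

From Einstein's equation: KE_max = hc/λ - φ

Rearranging for λ:
hc/λ = KE_max + φ
λ = hc/(KE_max + φ)

Required photon energy:
E_photon = KE_max + φ = 2.72 + 2.95 = 5.67 eV

Required wavelength:
λ = hc/E_photon = (6.626×10⁻³⁴)(3×10⁸) / (5.67 × 1.602×10⁻¹⁹)
λ = 218.67 nm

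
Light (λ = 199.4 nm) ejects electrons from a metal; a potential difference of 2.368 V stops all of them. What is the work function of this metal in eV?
3.85 eV

The stopping potential gives the maximum kinetic energy: KE_max = eV_s = 2.368 eV

From Einstein's photoelectric equation: KE_max = hc/λ - φ
Rearranging: φ = hc/λ - KE_max

Calculate photon energy:
E_photon = hc/λ = (6.626×10⁻³⁴ J·s)(3×10⁸ m/s) / (199.4×10⁻⁹ m) = 6.2179 eV

Therefore:
φ = 6.2179 - 2.368 = 3.85 eV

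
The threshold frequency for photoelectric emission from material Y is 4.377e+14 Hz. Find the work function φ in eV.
1.81 eV

At the threshold frequency, photon energy equals work function:
φ = hf₀

Calculating:
φ = (6.626×10⁻³⁴ J·s)(4.377e+14 Hz)
φ = 1.81 eV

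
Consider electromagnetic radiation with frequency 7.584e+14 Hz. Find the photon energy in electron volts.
3.1365 eV

Using E = hf:

E = hf = (6.626×10⁻³⁴ J·s)(7.584e+14 Hz)
E = 3.1365 eV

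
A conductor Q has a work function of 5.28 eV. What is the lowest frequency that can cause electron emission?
1.2767e+15 Hz

The threshold frequency is when the photon energy equals the work function:
hf₀ = φ

Solving for f₀:
f₀ = φ/h = (5.28 eV × 1.602×10⁻¹⁹ J/eV) / (6.626×10⁻³⁴ J·s)
f₀ = 1.2767e+15 Hz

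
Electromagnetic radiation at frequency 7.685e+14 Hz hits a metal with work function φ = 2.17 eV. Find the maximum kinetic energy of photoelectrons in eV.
1.0083 eV

Using Einstein's photoelectric equation: KE_max = hf - φ

First, calculate the photon energy:
E_photon = hf = (6.626×10⁻³⁴ J·s)(7.685e+14 Hz)
E_photon = 3.1783 eV

Then, the maximum kinetic energy:
KE_max = E_photon - φ = 3.1783 eV - 2.17 eV = 1.0083 eV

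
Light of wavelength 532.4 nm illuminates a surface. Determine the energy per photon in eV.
2.3288 eV

Using E = hf = hc/λ:

E = hc/λ = (6.626×10⁻³⁴ J·s)(3×10⁸ m/s) / (532.4×10⁻⁹ m)
E = 2.3288 eV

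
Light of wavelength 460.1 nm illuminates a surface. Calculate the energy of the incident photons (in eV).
2.6947 eV

Using E = hf = hc/λ:

E = hc/λ = (6.626×10⁻³⁴ J·s)(3×10⁸ m/s) / (460.1×10⁻⁹ m)
E = 2.6947 eV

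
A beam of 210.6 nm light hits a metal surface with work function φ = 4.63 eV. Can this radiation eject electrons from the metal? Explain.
Yes

For photoemission, the photon energy must exceed the work function.

Photon energy: E = hc/λ = 5.8872 eV
Work function: φ = 4.63 eV

Since E_photon (5.8872 eV) > φ (4.63 eV), photoemission WILL occur.
The threshold wavelength is λ₀ = hc/φ = 267.8 nm.
Since 210.6 nm < 267.8 nm, the light has sufficient energy.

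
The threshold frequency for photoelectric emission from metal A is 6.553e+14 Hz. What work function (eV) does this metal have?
2.71 eV

At the threshold frequency, photon energy equals work function:
φ = hf₀

Calculating:
φ = (6.626×10⁻³⁴ J·s)(6.553e+14 Hz)
φ = 2.71 eV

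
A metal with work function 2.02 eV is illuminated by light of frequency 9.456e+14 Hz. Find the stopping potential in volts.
1.8907 V

The stopping potential V_s satisfies: eV_s = KE_max

First, find KE_max using Einstein's equation:
E_photon = hf = (6.626×10⁻³⁴ J·s)(9.456e+14 Hz) = 3.9107 eV
KE_max = E_photon - φ = 3.9107 - 2.02 = 1.8907 eV

Since eV_s = KE_max:
V_s = KE_max/e = 1.8907 V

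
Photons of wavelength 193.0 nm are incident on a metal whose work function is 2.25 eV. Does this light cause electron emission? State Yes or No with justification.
Yes

For photoemission, the photon energy must exceed the work function.

Photon energy: E = hc/λ = 6.4241 eV
Work function: φ = 2.25 eV

Since E_photon (6.4241 eV) > φ (2.25 eV), photoemission WILL occur.
The threshold wavelength is λ₀ = hc/φ = 551.0 nm.
Since 193.0 nm < 551.0 nm, the light has sufficient energy.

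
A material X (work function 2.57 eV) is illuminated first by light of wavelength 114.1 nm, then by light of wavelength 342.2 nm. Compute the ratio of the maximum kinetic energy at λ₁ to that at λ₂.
7.8776

Using Einstein's equation: KE_max = hc/λ - φ

For λ₁ = 114.1 nm:
E₁ = hc/λ₁ = 10.8663 eV
KE₁ = E₁ - φ = 10.8663 - 2.57 = 8.2963 eV

For λ₂ = 342.2 nm:
E₂ = hc/λ₂ = 3.6232 eV
KE₂ = E₂ - φ = 3.6232 - 2.57 = 1.0532 eV

Ratio: KE₁/KE₂ = 8.2963/1.0532 = 7.8776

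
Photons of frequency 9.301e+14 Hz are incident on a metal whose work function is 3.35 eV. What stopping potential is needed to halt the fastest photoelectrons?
0.4966 V

The stopping potential V_s satisfies: eV_s = KE_max

First, find KE_max using Einstein's equation:
E_photon = hf = (6.626×10⁻³⁴ J·s)(9.301e+14 Hz) = 3.8466 eV
KE_max = E_photon - φ = 3.8466 - 3.35 = 0.4966 eV

Since eV_s = KE_max:
V_s = KE_max/e = 0.4966 V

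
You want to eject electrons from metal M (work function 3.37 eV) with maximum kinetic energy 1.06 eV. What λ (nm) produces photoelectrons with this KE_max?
279.87 nm

From Einstein's equation: KE_max = hc/λ - φ

Rearranging for λ:
hc/λ = KE_max + φ
λ = hc/(KE_max + φ)

Required photon energy:
E_photon = KE_max + φ = 1.06 + 3.37 = 4.43 eV

Required wavelength:
λ = hc/E_photon = (6.626×10⁻³⁴)(3×10⁸) / (4.43 × 1.602×10⁻¹⁹)
λ = 279.87 nm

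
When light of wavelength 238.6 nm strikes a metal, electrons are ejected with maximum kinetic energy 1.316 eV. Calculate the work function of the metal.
3.88 eV

From Einstein's photoelectric equation: KE_max = hf - φ = hc/λ - φ

Rearranging for φ:
φ = hc/λ - KE_max

Calculate photon energy:
E_photon = hc/λ = 5.1963 eV

Therefore:
φ = 5.1963 - 1.316 = 3.88 eV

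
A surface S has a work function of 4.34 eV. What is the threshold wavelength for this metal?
285.68 nm

The threshold wavelength is when the photon energy equals the work function:
hc/λ₀ = φ

Solving for λ₀:
λ₀ = hc/φ = (6.626×10⁻³⁴ J·s)(3×10⁸ m/s) / (4.34 eV × 1.602×10⁻¹⁹ J/eV)
λ₀ = 285.68 nm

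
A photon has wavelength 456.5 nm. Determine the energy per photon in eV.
2.7160 eV

Using E = hf = hc/λ:

E = hc/λ = (6.626×10⁻³⁴ J·s)(3×10⁸ m/s) / (456.5×10⁻⁹ m)
E = 2.7160 eV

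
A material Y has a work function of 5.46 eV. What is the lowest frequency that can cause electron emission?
1.3202e+15 Hz

The threshold frequency is when the photon energy equals the work function:
hf₀ = φ

Solving for f₀:
f₀ = φ/h = (5.46 eV × 1.602×10⁻¹⁹ J/eV) / (6.626×10⁻³⁴ J·s)
f₀ = 1.3202e+15 Hz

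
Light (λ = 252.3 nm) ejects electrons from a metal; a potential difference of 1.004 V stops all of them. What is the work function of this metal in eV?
3.91 eV

The stopping potential gives the maximum kinetic energy: KE_max = eV_s = 1.004 eV

From Einstein's photoelectric equation: KE_max = hc/λ - φ
Rearranging: φ = hc/λ - KE_max

Calculate photon energy:
E_photon = hc/λ = (6.626×10⁻³⁴ J·s)(3×10⁸ m/s) / (252.3×10⁻⁹ m) = 4.9142 eV

Therefore:
φ = 4.9142 - 1.004 = 3.91 eV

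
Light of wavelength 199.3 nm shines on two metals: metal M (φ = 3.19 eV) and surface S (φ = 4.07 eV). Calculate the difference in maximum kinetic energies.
0.8800 eV

Using KE_max = hc/λ - φ for each metal:

Photon energy: E = hc/λ = 6.2210 eV

For metal M (φ₁ = 3.19 eV):
KE₁ = E - φ₁ = 6.2210 - 3.19 = 3.0310 eV

For surface S (φ₂ = 4.07 eV):
KE₂ = E - φ₂ = 6.2210 - 4.07 = 2.1510 eV

Difference:
ΔKE = KE₁ - KE₂ = 3.0310 - 2.1510 = 0.8800 eV

Note: The difference equals the difference in work functions: 4.07 - 3.19 = 0.88 eV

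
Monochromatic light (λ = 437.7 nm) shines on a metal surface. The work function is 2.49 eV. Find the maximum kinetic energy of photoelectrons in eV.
0.3426 eV

Using Einstein's photoelectric equation: KE_max = hf - φ = hc/λ - φ

First, calculate the photon energy:
E_photon = hc/λ = (6.626×10⁻³⁴ J·s)(3×10⁸ m/s) / (437.7×10⁻⁹ m)
E_photon = 2.8326 eV

Then, the maximum kinetic energy:
KE_max = E_photon - φ = 2.8326 eV - 2.49 eV = 0.3426 eV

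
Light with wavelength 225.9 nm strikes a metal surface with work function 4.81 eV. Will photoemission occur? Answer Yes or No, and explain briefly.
Yes

For photoemission, the photon energy must exceed the work function.

Photon energy: E = hc/λ = 5.4885 eV
Work function: φ = 4.81 eV

Since E_photon (5.4885 eV) > φ (4.81 eV), photoemission WILL occur.
The threshold wavelength is λ₀ = hc/φ = 257.8 nm.
Since 225.9 nm < 257.8 nm, the light has sufficient energy.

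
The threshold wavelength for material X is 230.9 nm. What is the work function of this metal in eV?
5.37 eV

At the threshold wavelength, photon energy equals work function:
φ = hc/λ₀

Calculating:
φ = (6.626×10⁻³⁴ J·s)(3×10⁸ m/s) / (230.9×10⁻⁹ m)
φ = 5.37 eV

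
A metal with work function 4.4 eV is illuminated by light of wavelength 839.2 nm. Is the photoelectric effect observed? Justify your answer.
No

For photoemission, the photon energy must exceed the work function.

Photon energy: E = hc/λ = 1.4774 eV
Work function: φ = 4.4 eV

Since E_photon (1.4774 eV) < φ (4.4 eV), photoemission will NOT occur.
The threshold wavelength is λ₀ = hc/φ = 281.8 nm.
Since 839.2 nm > 281.8 nm, the photons lack sufficient energy.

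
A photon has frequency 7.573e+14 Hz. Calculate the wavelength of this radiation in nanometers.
395.87 nm

Using the wave equation: c = fλ

Solving for wavelength:
λ = c/f = (3×10⁸ m/s) / (7.573e+14 Hz)
λ = 395.87 nm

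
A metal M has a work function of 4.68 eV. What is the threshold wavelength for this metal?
264.92 nm

The threshold wavelength is when the photon energy equals the work function:
hc/λ₀ = φ

Solving for λ₀:
λ₀ = hc/φ = (6.626×10⁻³⁴ J·s)(3×10⁸ m/s) / (4.68 eV × 1.602×10⁻¹⁹ J/eV)
λ₀ = 264.92 nm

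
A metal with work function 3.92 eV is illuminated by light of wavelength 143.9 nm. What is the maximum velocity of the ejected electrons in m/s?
1.2853e+06 m/s

First, find the maximum kinetic energy:
E_photon = hc/λ = 8.6160 eV
KE_max = E_photon - φ = 8.6160 - 3.92 = 4.6960 eV

Convert to Joules: KE_max = 4.6960 × 1.602×10⁻¹⁹ J = 7.5238e-19 J

Then use KE = ½mv² to find velocity:
v = √(2·KE/m) = √(2 × 7.5238e-19 J / 9.109e-31 kg)
v = 1.2853e+06 m/s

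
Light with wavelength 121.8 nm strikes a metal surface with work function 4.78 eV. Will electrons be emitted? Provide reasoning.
Yes

For photoemission, the photon energy must exceed the work function.

Photon energy: E = hc/λ = 10.1793 eV
Work function: φ = 4.78 eV

Since E_photon (10.1793 eV) > φ (4.78 eV), photoemission WILL occur.
The threshold wavelength is λ₀ = hc/φ = 259.4 nm.
Since 121.8 nm < 259.4 nm, the light has sufficient energy.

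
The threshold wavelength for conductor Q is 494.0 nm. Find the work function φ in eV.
2.51 eV

At the threshold wavelength, photon energy equals work function:
φ = hc/λ₀

Calculating:
φ = (6.626×10⁻³⁴ J·s)(3×10⁸ m/s) / (494.0×10⁻⁹ m)
φ = 2.51 eV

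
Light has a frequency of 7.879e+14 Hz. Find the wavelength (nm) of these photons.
380.50 nm

Using the wave equation: c = fλ

Solving for wavelength:
λ = c/f = (3×10⁸ m/s) / (7.879e+14 Hz)
λ = 380.50 nm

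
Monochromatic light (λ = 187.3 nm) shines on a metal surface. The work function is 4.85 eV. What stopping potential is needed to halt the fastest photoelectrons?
1.7696 V

The stopping potential V_s satisfies: eV_s = KE_max

First, find KE_max using Einstein's equation:
E_photon = hc/λ = 6.6196 eV
KE_max = E_photon - φ = 6.6196 - 4.85 = 1.7696 eV

Since eV_s = KE_max:
V_s = KE_max/e = 1.7696 V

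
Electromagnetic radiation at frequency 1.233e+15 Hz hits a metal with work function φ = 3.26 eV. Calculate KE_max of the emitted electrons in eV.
1.8393 eV

Using Einstein's photoelectric equation: KE_max = hf - φ

First, calculate the photon energy:
E_photon = hf = (6.626×10⁻³⁴ J·s)(1.233e+15 Hz)
E_photon = 5.0993 eV

Then, the maximum kinetic energy:
KE_max = E_photon - φ = 5.0993 eV - 3.26 eV = 1.8393 eV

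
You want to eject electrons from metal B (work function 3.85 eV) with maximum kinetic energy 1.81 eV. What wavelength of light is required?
219.05 nm

From Einstein's equation: KE_max = hc/λ - φ

Rearranging for λ:
hc/λ = KE_max + φ
λ = hc/(KE_max + φ)

Required photon energy:
E_photon = KE_max + φ = 1.81 + 3.85 = 5.66 eV

Required wavelength:
λ = hc/E_photon = (6.626×10⁻³⁴)(3×10⁸) / (5.66 × 1.602×10⁻¹⁹)
λ = 219.05 nm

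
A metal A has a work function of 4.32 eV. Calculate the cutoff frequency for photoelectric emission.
1.0446e+15 Hz

The threshold frequency is when the photon energy equals the work function:
hf₀ = φ

Solving for f₀:
f₀ = φ/h = (4.32 eV × 1.602×10⁻¹⁹ J/eV) / (6.626×10⁻³⁴ J·s)
f₀ = 1.0446e+15 Hz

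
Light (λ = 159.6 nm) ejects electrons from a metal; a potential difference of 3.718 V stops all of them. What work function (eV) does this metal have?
4.05 eV

The stopping potential gives the maximum kinetic energy: KE_max = eV_s = 3.718 eV

From Einstein's photoelectric equation: KE_max = hc/λ - φ
Rearranging: φ = hc/λ - KE_max

Calculate photon energy:
E_photon = hc/λ = (6.626×10⁻³⁴ J·s)(3×10⁸ m/s) / (159.6×10⁻⁹ m) = 7.7684 eV

Therefore:
φ = 7.7684 - 3.718 = 4.05 eV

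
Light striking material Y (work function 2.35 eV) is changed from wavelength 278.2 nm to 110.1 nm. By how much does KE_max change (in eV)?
6.8044 eV

Using Einstein's equation: KE_max = hc/λ - φ

For λ₁ = 278.2 nm:
KE₁ = hc/λ₁ - φ = 4.4567 - 2.35 = 2.1067 eV

For λ₂ = 110.1 nm:
KE₂ = hc/λ₂ - φ = 11.2611 - 2.35 = 8.9111 eV

Change in KE:
ΔKE = KE₂ - KE₁ = 8.9111 - 2.1067 = 6.8044 eV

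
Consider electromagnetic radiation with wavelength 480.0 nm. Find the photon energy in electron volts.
2.5830 eV

Using E = hf = hc/λ:

E = hc/λ = (6.626×10⁻³⁴ J·s)(3×10⁸ m/s) / (480.0×10⁻⁹ m)
E = 2.5830 eV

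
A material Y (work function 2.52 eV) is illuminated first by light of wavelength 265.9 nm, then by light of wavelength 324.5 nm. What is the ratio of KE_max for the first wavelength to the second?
1.6473

Using Einstein's equation: KE_max = hc/λ - φ

For λ₁ = 265.9 nm:
E₁ = hc/λ₁ = 4.6628 eV
KE₁ = E₁ - φ = 4.6628 - 2.52 = 2.1428 eV

For λ₂ = 324.5 nm:
E₂ = hc/λ₂ = 3.8208 eV
KE₂ = E₂ - φ = 3.8208 - 2.52 = 1.3008 eV

Ratio: KE₁/KE₂ = 2.1428/1.3008 = 1.6473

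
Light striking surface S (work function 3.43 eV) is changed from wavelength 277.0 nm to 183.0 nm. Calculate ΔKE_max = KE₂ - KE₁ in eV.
2.2991 eV

Using Einstein's equation: KE_max = hc/λ - φ

For λ₁ = 277.0 nm:
KE₁ = hc/λ₁ - φ = 4.4760 - 3.43 = 1.0460 eV

For λ₂ = 183.0 nm:
KE₂ = hc/λ₂ - φ = 6.7751 - 3.43 = 3.3451 eV

Change in KE:
ΔKE = KE₂ - KE₁ = 3.3451 - 1.0460 = 2.2991 eV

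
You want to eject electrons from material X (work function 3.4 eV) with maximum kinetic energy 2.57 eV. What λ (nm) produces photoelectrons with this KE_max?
207.68 nm

From Einstein's equation: KE_max = hc/λ - φ

Rearranging for λ:
hc/λ = KE_max + φ
λ = hc/(KE_max + φ)

Required photon energy:
E_photon = KE_max + φ = 2.57 + 3.4 = 5.97 eV

Required wavelength:
λ = hc/E_photon = (6.626×10⁻³⁴)(3×10⁸) / (5.97 × 1.602×10⁻¹⁹)
λ = 207.68 nm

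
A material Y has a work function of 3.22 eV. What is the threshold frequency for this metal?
7.7859e+14 Hz

The threshold frequency is when the photon energy equals the work function:
hf₀ = φ

Solving for f₀:
f₀ = φ/h = (3.22 eV × 1.602×10⁻¹⁹ J/eV) / (6.626×10⁻³⁴ J·s)
f₀ = 7.7859e+14 Hz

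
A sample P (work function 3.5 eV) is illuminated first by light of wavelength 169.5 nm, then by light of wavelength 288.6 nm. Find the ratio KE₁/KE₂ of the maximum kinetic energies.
4.7920

Using Einstein's equation: KE_max = hc/λ - φ

For λ₁ = 169.5 nm:
E₁ = hc/λ₁ = 7.3147 eV
KE₁ = E₁ - φ = 7.3147 - 3.5 = 3.8147 eV

For λ₂ = 288.6 nm:
E₂ = hc/λ₂ = 4.2961 eV
KE₂ = E₂ - φ = 4.2961 - 3.5 = 0.7961 eV

Ratio: KE₁/KE₂ = 3.8147/0.7961 = 4.7920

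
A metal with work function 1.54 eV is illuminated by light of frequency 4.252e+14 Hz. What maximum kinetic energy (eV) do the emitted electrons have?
0.2185 eV

Using Einstein's photoelectric equation: KE_max = hf - φ

First, calculate the photon energy:
E_photon = hf = (6.626×10⁻³⁴ J·s)(4.252e+14 Hz)
E_photon = 1.7585 eV

Then, the maximum kinetic energy:
KE_max = E_photon - φ = 1.7585 eV - 1.54 eV = 0.2185 eV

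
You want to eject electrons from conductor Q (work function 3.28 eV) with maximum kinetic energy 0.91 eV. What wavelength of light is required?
295.91 nm

From Einstein's equation: KE_max = hc/λ - φ

Rearranging for λ:
hc/λ = KE_max + φ
λ = hc/(KE_max + φ)

Required photon energy:
E_photon = KE_max + φ = 0.91 + 3.28 = 4.19 eV

Required wavelength:
λ = hc/E_photon = (6.626×10⁻³⁴)(3×10⁸) / (4.19 × 1.602×10⁻¹⁹)
λ = 295.91 nm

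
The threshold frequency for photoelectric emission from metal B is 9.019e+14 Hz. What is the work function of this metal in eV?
3.73 eV

At the threshold frequency, photon energy equals work function:
φ = hf₀

Calculating:
φ = (6.626×10⁻³⁴ J·s)(9.019e+14 Hz)
φ = 3.73 eV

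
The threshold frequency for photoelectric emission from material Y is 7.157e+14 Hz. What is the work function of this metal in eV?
2.96 eV

At the threshold frequency, photon energy equals work function:
φ = hf₀

Calculating:
φ = (6.626×10⁻³⁴ J·s)(7.157e+14 Hz)
φ = 2.96 eV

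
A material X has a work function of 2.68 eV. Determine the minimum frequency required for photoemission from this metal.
6.4802e+14 Hz

The threshold frequency is when the photon energy equals the work function:
hf₀ = φ

Solving for f₀:
f₀ = φ/h = (2.68 eV × 1.602×10⁻¹⁹ J/eV) / (6.626×10⁻³⁴ J·s)
f₀ = 6.4802e+14 Hz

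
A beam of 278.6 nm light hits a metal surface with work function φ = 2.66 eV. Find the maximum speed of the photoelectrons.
7.9357e+05 m/s

First, find the maximum kinetic energy:
E_photon = hc/λ = 4.4503 eV
KE_max = E_photon - φ = 4.4503 - 2.66 = 1.7903 eV

Convert to Joules: KE_max = 1.7903 × 1.602×10⁻¹⁹ J = 2.8683e-19 J

Then use KE = ½mv² to find velocity:
v = √(2·KE/m) = √(2 × 2.8683e-19 J / 9.109e-31 kg)
v = 7.9357e+05 m/s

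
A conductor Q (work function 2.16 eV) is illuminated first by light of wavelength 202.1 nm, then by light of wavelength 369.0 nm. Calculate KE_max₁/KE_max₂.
3.3123

Using Einstein's equation: KE_max = hc/λ - φ

For λ₁ = 202.1 nm:
E₁ = hc/λ₁ = 6.1348 eV
KE₁ = E₁ - φ = 6.1348 - 2.16 = 3.9748 eV

For λ₂ = 369.0 nm:
E₂ = hc/λ₂ = 3.3600 eV
KE₂ = E₂ - φ = 3.3600 - 2.16 = 1.2000 eV

Ratio: KE₁/KE₂ = 3.9748/1.2000 = 3.3123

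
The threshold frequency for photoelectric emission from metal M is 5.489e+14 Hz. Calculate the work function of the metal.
2.27 eV

At the threshold frequency, photon energy equals work function:
φ = hf₀

Calculating:
φ = (6.626×10⁻³⁴ J·s)(5.489e+14 Hz)
φ = 2.27 eV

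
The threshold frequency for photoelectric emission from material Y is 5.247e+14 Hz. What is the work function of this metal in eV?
2.17 eV

At the threshold frequency, photon energy equals work function:
φ = hf₀

Calculating:
φ = (6.626×10⁻³⁴ J·s)(5.247e+14 Hz)
φ = 2.17 eV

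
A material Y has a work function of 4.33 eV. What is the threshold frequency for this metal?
1.0470e+15 Hz

The threshold frequency is when the photon energy equals the work function:
hf₀ = φ

Solving for f₀:
f₀ = φ/h = (4.33 eV × 1.602×10⁻¹⁹ J/eV) / (6.626×10⁻³⁴ J·s)
f₀ = 1.0470e+15 Hz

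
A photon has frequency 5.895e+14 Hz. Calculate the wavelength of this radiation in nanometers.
508.55 nm

Using the wave equation: c = fλ

Solving for wavelength:
λ = c/f = (3×10⁸ m/s) / (5.895e+14 Hz)
λ = 508.55 nm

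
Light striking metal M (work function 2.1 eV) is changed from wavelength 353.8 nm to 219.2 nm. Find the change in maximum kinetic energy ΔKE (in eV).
2.1519 eV

Using Einstein's equation: KE_max = hc/λ - φ

For λ₁ = 353.8 nm:
KE₁ = hc/λ₁ - φ = 3.5044 - 2.1 = 1.4044 eV

For λ₂ = 219.2 nm:
KE₂ = hc/λ₂ - φ = 5.6562 - 2.1 = 3.5562 eV

Change in KE:
ΔKE = KE₂ - KE₁ = 3.5562 - 1.4044 = 2.1519 eV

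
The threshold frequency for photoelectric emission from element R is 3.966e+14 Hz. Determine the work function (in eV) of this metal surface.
1.64 eV

At the threshold frequency, photon energy equals work function:
φ = hf₀

Calculating:
φ = (6.626×10⁻³⁴ J·s)(3.966e+14 Hz)
φ = 1.64 eV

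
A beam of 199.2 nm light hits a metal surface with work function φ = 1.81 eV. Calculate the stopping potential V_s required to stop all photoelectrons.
4.4141 V

The stopping potential V_s satisfies: eV_s = KE_max

First, find KE_max using Einstein's equation:
E_photon = hc/λ = 6.2241 eV
KE_max = E_photon - φ = 6.2241 - 1.81 = 4.4141 eV

Since eV_s = KE_max:
V_s = KE_max/e = 4.4141 V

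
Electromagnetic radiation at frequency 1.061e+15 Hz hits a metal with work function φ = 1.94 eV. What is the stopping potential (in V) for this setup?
2.4479 V

The stopping potential V_s satisfies: eV_s = KE_max

First, find KE_max using Einstein's equation:
E_photon = hf = (6.626×10⁻³⁴ J·s)(1.061e+15 Hz) = 4.3879 eV
KE_max = E_photon - φ = 4.3879 - 1.94 = 2.4479 eV

Since eV_s = KE_max:
V_s = KE_max/e = 2.4479 V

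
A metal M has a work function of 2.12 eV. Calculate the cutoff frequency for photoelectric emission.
5.1261e+14 Hz

The threshold frequency is when the photon energy equals the work function:
hf₀ = φ

Solving for f₀:
f₀ = φ/h = (2.12 eV × 1.602×10⁻¹⁹ J/eV) / (6.626×10⁻³⁴ J·s)
f₀ = 5.1261e+14 Hz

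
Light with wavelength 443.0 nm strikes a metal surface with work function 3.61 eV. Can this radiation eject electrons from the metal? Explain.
No

For photoemission, the photon energy must exceed the work function.

Photon energy: E = hc/λ = 2.7987 eV
Work function: φ = 3.61 eV

Since E_photon (2.7987 eV) < φ (3.61 eV), photoemission will NOT occur.
The threshold wavelength is λ₀ = hc/φ = 343.4 nm.
Since 443.0 nm > 343.4 nm, the photons lack sufficient energy.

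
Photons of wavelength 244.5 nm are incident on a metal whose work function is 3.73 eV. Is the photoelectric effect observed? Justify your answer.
Yes

For photoemission, the photon energy must exceed the work function.

Photon energy: E = hc/λ = 5.0709 eV
Work function: φ = 3.73 eV

Since E_photon (5.0709 eV) > φ (3.73 eV), photoemission WILL occur.
The threshold wavelength is λ₀ = hc/φ = 332.4 nm.
Since 244.5 nm < 332.4 nm, the light has sufficient energy.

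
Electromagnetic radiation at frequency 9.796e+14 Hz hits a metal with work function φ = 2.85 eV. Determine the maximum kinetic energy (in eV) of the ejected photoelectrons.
1.2013 eV

Using Einstein's photoelectric equation: KE_max = hf - φ

First, calculate the photon energy:
E_photon = hf = (6.626×10⁻³⁴ J·s)(9.796e+14 Hz)
E_photon = 4.0513 eV

Then, the maximum kinetic energy:
KE_max = E_photon - φ = 4.0513 eV - 2.85 eV = 1.2013 eV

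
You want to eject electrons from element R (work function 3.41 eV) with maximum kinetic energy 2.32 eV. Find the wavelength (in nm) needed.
216.38 nm

From Einstein's equation: KE_max = hc/λ - φ

Rearranging for λ:
hc/λ = KE_max + φ
λ = hc/(KE_max + φ)

Required photon energy:
E_photon = KE_max + φ = 2.32 + 3.41 = 5.73 eV

Required wavelength:
λ = hc/E_photon = (6.626×10⁻³⁴)(3×10⁸) / (5.73 × 1.602×10⁻¹⁹)
λ = 216.38 nm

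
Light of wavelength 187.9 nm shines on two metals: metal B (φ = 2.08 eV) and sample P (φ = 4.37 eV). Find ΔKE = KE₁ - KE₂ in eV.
2.2900 eV

Using KE_max = hc/λ - φ for each metal:

Photon energy: E = hc/λ = 6.5984 eV

For metal B (φ₁ = 2.08 eV):
KE₁ = E - φ₁ = 6.5984 - 2.08 = 4.5184 eV

For sample P (φ₂ = 4.37 eV):
KE₂ = E - φ₂ = 6.5984 - 4.37 = 2.2284 eV

Difference:
ΔKE = KE₁ - KE₂ = 4.5184 - 2.2284 = 2.2900 eV

Note: The difference equals the difference in work functions: 4.37 - 2.08 = 2.29 eV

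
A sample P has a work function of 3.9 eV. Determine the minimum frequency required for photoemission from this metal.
9.4302e+14 Hz

The threshold frequency is when the photon energy equals the work function:
hf₀ = φ

Solving for f₀:
f₀ = φ/h = (3.9 eV × 1.602×10⁻¹⁹ J/eV) / (6.626×10⁻³⁴ J·s)
f₀ = 9.4302e+14 Hz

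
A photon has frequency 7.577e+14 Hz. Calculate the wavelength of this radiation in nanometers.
395.66 nm

Using the wave equation: c = fλ

Solving for wavelength:
λ = c/f = (3×10⁸ m/s) / (7.577e+14 Hz)
λ = 395.66 nm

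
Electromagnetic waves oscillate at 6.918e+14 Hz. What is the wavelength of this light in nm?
433.35 nm

Using the wave equation: c = fλ

Solving for wavelength:
λ = c/f = (3×10⁸ m/s) / (6.918e+14 Hz)
λ = 433.35 nm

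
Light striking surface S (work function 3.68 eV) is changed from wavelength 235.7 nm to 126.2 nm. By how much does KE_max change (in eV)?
4.5642 eV

Using Einstein's equation: KE_max = hc/λ - φ

For λ₁ = 235.7 nm:
KE₁ = hc/λ₁ - φ = 5.2603 - 3.68 = 1.5803 eV

For λ₂ = 126.2 nm:
KE₂ = hc/λ₂ - φ = 9.8244 - 3.68 = 6.1444 eV

Change in KE:
ΔKE = KE₂ - KE₁ = 6.1444 - 1.5803 = 4.5642 eV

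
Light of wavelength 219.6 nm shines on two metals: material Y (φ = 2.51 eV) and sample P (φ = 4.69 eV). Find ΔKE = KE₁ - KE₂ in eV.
2.1800 eV

Using KE_max = hc/λ - φ for each metal:

Photon energy: E = hc/λ = 5.6459 eV

For material Y (φ₁ = 2.51 eV):
KE₁ = E - φ₁ = 5.6459 - 2.51 = 3.1359 eV

For sample P (φ₂ = 4.69 eV):
KE₂ = E - φ₂ = 5.6459 - 4.69 = 0.9559 eV

Difference:
ΔKE = KE₁ - KE₂ = 3.1359 - 0.9559 = 2.1800 eV

Note: The difference equals the difference in work functions: 4.69 - 2.51 = 2.18 eV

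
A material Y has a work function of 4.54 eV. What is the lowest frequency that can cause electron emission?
1.0978e+15 Hz

The threshold frequency is when the photon energy equals the work function:
hf₀ = φ

Solving for f₀:
f₀ = φ/h = (4.54 eV × 1.602×10⁻¹⁹ J/eV) / (6.626×10⁻³⁴ J·s)
f₀ = 1.0978e+15 Hz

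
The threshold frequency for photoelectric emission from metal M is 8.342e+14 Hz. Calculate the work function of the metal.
3.45 eV

At the threshold frequency, photon energy equals work function:
φ = hf₀

Calculating:
φ = (6.626×10⁻³⁴ J·s)(8.342e+14 Hz)
φ = 3.45 eV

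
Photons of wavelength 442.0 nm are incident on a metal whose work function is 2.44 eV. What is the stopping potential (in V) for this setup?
0.3651 V

The stopping potential V_s satisfies: eV_s = KE_max

First, find KE_max using Einstein's equation:
E_photon = hc/λ = 2.8051 eV
KE_max = E_photon - φ = 2.8051 - 2.44 = 0.3651 eV

Since eV_s = KE_max:
V_s = KE_max/e = 0.3651 V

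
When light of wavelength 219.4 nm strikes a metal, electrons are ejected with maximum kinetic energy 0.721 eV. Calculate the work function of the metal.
4.93 eV

From Einstein's photoelectric equation: KE_max = hf - φ = hc/λ - φ

Rearranging for φ:
φ = hc/λ - KE_max

Calculate photon energy:
E_photon = hc/λ = 5.6511 eV

Therefore:
φ = 5.6511 - 0.721 = 4.93 eV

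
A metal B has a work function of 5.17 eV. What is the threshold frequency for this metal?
1.2501e+15 Hz

The threshold frequency is when the photon energy equals the work function:
hf₀ = φ

Solving for f₀:
f₀ = φ/h = (5.17 eV × 1.602×10⁻¹⁹ J/eV) / (6.626×10⁻³⁴ J·s)
f₀ = 1.2501e+15 Hz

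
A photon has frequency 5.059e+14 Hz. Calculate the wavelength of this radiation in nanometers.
592.59 nm

Using the wave equation: c = fλ

Solving for wavelength:
λ = c/f = (3×10⁸ m/s) / (5.059e+14 Hz)
λ = 592.59 nm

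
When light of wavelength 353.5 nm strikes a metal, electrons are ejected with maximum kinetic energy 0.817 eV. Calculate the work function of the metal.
2.69 eV

From Einstein's photoelectric equation: KE_max = hf - φ = hc/λ - φ

Rearranging for φ:
φ = hc/λ - KE_max

Calculate photon energy:
E_photon = hc/λ = 3.5073 eV

Therefore:
φ = 3.5073 - 0.817 = 2.69 eV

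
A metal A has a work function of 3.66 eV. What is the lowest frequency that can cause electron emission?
8.8498e+14 Hz

The threshold frequency is when the photon energy equals the work function:
hf₀ = φ

Solving for f₀:
f₀ = φ/h = (3.66 eV × 1.602×10⁻¹⁹ J/eV) / (6.626×10⁻³⁴ J·s)
f₀ = 8.8498e+14 Hz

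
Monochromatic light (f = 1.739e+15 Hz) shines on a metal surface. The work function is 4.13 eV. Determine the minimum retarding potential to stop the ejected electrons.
3.0619 V

The stopping potential V_s satisfies: eV_s = KE_max

First, find KE_max using Einstein's equation:
E_photon = hf = (6.626×10⁻³⁴ J·s)(1.739e+15 Hz) = 7.1919 eV
KE_max = E_photon - φ = 7.1919 - 4.13 = 3.0619 eV

Since eV_s = KE_max:
V_s = KE_max/e = 3.0619 V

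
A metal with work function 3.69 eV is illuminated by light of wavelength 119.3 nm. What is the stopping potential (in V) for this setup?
6.7026 V

The stopping potential V_s satisfies: eV_s = KE_max

First, find KE_max using Einstein's equation:
E_photon = hc/λ = 10.3926 eV
KE_max = E_photon - φ = 10.3926 - 3.69 = 6.7026 eV

Since eV_s = KE_max:
V_s = KE_max/e = 6.7026 V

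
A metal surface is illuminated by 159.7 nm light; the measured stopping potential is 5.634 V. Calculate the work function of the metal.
2.13 eV

The stopping potential gives the maximum kinetic energy: KE_max = eV_s = 5.634 eV

From Einstein's photoelectric equation: KE_max = hc/λ - φ
Rearranging: φ = hc/λ - KE_max

Calculate photon energy:
E_photon = hc/λ = (6.626×10⁻³⁴ J·s)(3×10⁸ m/s) / (159.7×10⁻⁹ m) = 7.7636 eV

Therefore:
φ = 7.7636 - 5.634 = 2.13 eV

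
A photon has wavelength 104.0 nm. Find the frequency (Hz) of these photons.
2.8826e+15 Hz

Using the wave equation: c = fλ

Solving for frequency:
f = c/λ = (3×10⁸ m/s) / (104.0×10⁻⁹ m)
f = 2.8826e+15 Hz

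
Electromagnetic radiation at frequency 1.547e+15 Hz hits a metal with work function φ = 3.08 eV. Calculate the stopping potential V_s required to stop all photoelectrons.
3.3179 V

The stopping potential V_s satisfies: eV_s = KE_max

First, find KE_max using Einstein's equation:
E_photon = hf = (6.626×10⁻³⁴ J·s)(1.547e+15 Hz) = 6.3979 eV
KE_max = E_photon - φ = 6.3979 - 3.08 = 3.3179 eV

Since eV_s = KE_max:
V_s = KE_max/e = 3.3179 V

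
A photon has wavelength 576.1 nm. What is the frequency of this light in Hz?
5.2038e+14 Hz

Using the wave equation: c = fλ

Solving for frequency:
f = c/λ = (3×10⁸ m/s) / (576.1×10⁻⁹ m)
f = 5.2038e+14 Hz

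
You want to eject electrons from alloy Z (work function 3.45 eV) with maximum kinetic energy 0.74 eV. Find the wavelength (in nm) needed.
295.91 nm

From Einstein's equation: KE_max = hc/λ - φ

Rearranging for λ:
hc/λ = KE_max + φ
λ = hc/(KE_max + φ)

Required photon energy:
E_photon = KE_max + φ = 0.74 + 3.45 = 4.19 eV

Required wavelength:
λ = hc/E_photon = (6.626×10⁻³⁴)(3×10⁸) / (4.19 × 1.602×10⁻¹⁹)
λ = 295.91 nm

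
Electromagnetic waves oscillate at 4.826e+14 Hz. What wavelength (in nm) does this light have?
621.20 nm

Using the wave equation: c = fλ

Solving for wavelength:
λ = c/f = (3×10⁸ m/s) / (4.826e+14 Hz)
λ = 621.20 nm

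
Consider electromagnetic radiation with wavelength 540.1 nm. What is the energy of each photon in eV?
2.2956 eV

Using E = hf = hc/λ:

E = hc/λ = (6.626×10⁻³⁴ J·s)(3×10⁸ m/s) / (540.1×10⁻⁹ m)
E = 2.2956 eV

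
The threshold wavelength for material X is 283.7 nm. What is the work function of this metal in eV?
4.37 eV

At the threshold wavelength, photon energy equals work function:
φ = hc/λ₀

Calculating:
φ = (6.626×10⁻³⁴ J·s)(3×10⁸ m/s) / (283.7×10⁻⁹ m)
φ = 4.37 eV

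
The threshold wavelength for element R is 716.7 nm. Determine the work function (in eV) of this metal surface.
1.73 eV

At the threshold wavelength, photon energy equals work function:
φ = hc/λ₀

Calculating:
φ = (6.626×10⁻³⁴ J·s)(3×10⁸ m/s) / (716.7×10⁻⁹ m)
φ = 1.73 eV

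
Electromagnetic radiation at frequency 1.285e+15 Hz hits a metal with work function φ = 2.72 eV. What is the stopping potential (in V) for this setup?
2.5943 V

The stopping potential V_s satisfies: eV_s = KE_max

First, find KE_max using Einstein's equation:
E_photon = hf = (6.626×10⁻³⁴ J·s)(1.285e+15 Hz) = 5.3143 eV
KE_max = E_photon - φ = 5.3143 - 2.72 = 2.5943 eV

Since eV_s = KE_max:
V_s = KE_max/e = 2.5943 V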